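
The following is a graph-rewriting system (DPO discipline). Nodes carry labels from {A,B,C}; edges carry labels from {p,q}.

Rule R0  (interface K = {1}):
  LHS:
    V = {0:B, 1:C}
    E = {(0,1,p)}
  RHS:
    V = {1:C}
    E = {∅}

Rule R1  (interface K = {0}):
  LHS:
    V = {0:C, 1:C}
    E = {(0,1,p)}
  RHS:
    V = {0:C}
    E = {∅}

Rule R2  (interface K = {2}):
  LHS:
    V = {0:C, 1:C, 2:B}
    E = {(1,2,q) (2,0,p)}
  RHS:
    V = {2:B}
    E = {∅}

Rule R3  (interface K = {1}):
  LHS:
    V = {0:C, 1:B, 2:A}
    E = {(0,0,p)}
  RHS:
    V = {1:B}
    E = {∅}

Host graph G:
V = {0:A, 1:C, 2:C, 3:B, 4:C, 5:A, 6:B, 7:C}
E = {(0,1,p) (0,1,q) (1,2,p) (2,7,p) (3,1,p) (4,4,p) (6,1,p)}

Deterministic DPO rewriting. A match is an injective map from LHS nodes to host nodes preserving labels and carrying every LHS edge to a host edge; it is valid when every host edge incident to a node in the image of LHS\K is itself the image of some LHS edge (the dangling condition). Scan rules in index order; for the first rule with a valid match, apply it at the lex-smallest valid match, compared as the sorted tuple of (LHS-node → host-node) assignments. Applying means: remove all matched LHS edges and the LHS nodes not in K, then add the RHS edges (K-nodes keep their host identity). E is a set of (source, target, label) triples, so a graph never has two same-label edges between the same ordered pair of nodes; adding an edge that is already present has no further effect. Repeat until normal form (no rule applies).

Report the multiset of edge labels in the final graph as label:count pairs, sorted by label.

Answer: p:2 q:1

Derivation:
start.  V:8 E:7  edges: 0-p->1 0-q->1 1-p->2 2-p->7 3-p->1 4-p->4 6-p->1
1. fire R0 via {0↦3, 1↦1}  →  V:7 E:6  edges: 0-p->1 0-q->1 1-p->2 2-p->7 4-p->4 6-p->1
2. fire R0 via {0↦6, 1↦1}  →  V:6 E:5  edges: 0-p->1 0-q->1 1-p->2 2-p->7 4-p->4
3. fire R1 via {0↦2, 1↦7}  →  V:5 E:4  edges: 0-p->1 0-q->1 1-p->2 4-p->4
4. fire R1 via {0↦1, 1↦2}  →  V:4 E:3  edges: 0-p->1 0-q->1 4-p->4
halt: no rule applies after step 4
NF edges: [(0, 1, 'p'), (0, 1, 'q'), (4, 4, 'p')]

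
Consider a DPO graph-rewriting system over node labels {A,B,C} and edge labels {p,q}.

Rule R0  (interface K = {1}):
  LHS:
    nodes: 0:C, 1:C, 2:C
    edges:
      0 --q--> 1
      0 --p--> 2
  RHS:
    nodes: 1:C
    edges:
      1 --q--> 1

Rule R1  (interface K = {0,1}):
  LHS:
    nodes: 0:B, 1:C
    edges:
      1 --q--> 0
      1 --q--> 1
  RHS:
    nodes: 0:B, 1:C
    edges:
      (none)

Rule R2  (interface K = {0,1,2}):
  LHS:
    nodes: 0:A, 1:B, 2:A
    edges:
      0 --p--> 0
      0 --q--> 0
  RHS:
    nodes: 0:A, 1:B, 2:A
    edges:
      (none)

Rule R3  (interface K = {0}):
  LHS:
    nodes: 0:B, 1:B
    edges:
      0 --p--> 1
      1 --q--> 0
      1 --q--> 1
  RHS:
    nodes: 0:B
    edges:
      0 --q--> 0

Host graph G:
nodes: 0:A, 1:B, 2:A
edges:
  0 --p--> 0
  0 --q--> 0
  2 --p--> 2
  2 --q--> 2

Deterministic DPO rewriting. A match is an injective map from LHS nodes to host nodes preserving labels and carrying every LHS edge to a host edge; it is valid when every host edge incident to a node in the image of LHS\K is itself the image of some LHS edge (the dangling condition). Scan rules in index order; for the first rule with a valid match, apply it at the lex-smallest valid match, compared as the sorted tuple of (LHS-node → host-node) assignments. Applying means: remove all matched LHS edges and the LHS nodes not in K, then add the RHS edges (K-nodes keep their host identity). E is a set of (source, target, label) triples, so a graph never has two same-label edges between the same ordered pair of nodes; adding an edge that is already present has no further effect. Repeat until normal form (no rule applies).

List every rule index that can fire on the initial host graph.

Answer: [R2]

Steps:
R0: no valid match — LHS pattern not found
R1: no valid match — LHS pattern not found
R2: 2 valid matches — {0↦0, 1↦1, 2↦2}, {0↦2, 1↦1, 2↦0}
R3: no valid match — LHS pattern not found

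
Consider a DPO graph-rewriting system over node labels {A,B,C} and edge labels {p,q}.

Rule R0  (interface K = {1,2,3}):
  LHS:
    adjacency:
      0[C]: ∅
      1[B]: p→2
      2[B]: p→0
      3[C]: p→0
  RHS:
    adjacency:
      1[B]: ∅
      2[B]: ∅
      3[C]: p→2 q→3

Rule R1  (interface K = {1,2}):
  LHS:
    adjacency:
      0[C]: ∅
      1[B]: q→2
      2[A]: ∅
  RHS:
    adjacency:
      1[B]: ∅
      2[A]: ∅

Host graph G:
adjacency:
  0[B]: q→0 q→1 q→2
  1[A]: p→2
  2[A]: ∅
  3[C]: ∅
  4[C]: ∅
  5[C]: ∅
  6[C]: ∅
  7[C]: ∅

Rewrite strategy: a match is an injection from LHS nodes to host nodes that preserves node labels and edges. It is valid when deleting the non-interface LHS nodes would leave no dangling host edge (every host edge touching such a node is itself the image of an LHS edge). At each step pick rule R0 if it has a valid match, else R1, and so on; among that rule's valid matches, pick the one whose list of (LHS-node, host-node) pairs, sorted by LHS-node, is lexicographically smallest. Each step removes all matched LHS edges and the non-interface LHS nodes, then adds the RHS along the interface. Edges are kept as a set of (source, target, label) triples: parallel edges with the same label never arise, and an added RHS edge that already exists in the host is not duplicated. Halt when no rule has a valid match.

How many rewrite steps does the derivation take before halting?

Answer: 2

Derivation:
start.  V:8 E:4  edges: 0-q->0 0-q->1 0-q->2 1-p->2
1. fire R1 via {0↦3, 1↦0, 2↦1}  →  V:7 E:3  edges: 0-q->0 0-q->2 1-p->2
2. fire R1 via {0↦4, 1↦0, 2↦2}  →  V:6 E:2  edges: 0-q->0 1-p->2
final graph: no rule applies after step 2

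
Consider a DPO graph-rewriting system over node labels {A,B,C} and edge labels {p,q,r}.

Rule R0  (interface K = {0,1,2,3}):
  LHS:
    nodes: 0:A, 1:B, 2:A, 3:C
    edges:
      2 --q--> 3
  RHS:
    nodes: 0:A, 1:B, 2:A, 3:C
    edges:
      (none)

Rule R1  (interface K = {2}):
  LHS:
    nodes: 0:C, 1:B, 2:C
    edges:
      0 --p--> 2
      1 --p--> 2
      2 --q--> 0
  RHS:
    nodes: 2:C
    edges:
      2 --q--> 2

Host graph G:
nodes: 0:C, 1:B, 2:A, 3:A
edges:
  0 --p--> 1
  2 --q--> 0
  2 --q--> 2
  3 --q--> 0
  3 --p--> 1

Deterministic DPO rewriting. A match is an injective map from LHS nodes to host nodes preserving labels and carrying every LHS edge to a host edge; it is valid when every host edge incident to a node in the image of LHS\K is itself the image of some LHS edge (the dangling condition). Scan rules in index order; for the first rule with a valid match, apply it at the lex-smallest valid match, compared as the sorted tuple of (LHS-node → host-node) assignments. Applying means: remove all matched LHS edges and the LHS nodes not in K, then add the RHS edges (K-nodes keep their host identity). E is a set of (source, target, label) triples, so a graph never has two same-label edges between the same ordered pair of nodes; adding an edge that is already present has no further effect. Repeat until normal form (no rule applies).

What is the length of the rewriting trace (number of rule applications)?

[0] host  ⇒  4 nodes, 5 edges  {0-p->1 2-q->0 2-q->2 3-q->0 3-p->1}
[1] R0 @ {0↦2, 1↦1, 2↦3, 3↦0}  ⇒  4 nodes, 4 edges  {0-p->1 2-q->0 2-q->2 3-p->1}
[2] R0 @ {0↦3, 1↦1, 2↦2, 3↦0}  ⇒  4 nodes, 3 edges  {0-p->1 2-q->2 3-p->1}
normal form: no rule applies after step 2

Answer: 2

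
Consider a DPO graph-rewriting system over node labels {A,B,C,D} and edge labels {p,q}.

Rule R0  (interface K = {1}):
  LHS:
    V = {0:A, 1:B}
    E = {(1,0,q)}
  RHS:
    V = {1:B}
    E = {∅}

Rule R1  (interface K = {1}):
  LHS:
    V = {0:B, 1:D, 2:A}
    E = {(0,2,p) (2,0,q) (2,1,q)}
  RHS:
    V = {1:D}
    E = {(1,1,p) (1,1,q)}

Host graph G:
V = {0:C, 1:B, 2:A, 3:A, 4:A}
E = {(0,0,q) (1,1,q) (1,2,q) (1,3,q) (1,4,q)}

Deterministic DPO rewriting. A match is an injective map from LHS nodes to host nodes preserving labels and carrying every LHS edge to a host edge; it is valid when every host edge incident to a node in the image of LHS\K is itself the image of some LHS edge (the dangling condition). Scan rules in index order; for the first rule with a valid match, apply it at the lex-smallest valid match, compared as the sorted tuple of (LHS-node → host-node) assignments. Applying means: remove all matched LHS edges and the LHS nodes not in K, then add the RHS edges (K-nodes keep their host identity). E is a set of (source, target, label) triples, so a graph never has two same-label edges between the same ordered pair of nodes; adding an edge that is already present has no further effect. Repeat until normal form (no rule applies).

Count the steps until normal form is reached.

initial: |V|=5 |E|=5  E = 0-q->0 1-q->1 1-q->2 1-q->3 1-q->4
step 1: apply R0 at {0↦2, 1↦1}  → |V|=4 |E|=4  E = 0-q->0 1-q->1 1-q->3 1-q->4
step 2: apply R0 at {0↦3, 1↦1}  → |V|=3 |E|=3  E = 0-q->0 1-q->1 1-q->4
step 3: apply R0 at {0↦4, 1↦1}  → |V|=2 |E|=2  E = 0-q->0 1-q->1
halt: no rule applies after step 3

Answer: 3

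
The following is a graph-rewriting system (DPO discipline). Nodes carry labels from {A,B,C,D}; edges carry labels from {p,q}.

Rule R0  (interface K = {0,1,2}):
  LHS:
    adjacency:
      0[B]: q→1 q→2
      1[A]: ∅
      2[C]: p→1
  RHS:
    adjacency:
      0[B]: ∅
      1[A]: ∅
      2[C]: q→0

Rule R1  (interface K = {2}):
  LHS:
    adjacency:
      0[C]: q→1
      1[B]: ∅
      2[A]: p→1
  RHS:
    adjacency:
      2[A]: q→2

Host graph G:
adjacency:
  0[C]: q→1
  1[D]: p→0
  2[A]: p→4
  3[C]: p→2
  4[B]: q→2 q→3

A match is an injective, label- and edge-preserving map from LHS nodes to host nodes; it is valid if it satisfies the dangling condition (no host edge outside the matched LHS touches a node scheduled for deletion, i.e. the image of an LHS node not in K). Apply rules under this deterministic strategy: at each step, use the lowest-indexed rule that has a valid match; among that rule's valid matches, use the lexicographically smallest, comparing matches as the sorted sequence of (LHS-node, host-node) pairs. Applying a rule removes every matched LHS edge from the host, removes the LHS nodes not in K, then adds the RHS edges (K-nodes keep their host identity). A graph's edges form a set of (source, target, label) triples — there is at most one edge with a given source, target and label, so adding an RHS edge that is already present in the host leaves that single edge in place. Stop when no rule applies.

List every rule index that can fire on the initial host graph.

Answer: [R0]

Steps:
R0: 1 valid match — {0↦4, 1↦2, 2↦3}
R1: no valid match — LHS pattern not found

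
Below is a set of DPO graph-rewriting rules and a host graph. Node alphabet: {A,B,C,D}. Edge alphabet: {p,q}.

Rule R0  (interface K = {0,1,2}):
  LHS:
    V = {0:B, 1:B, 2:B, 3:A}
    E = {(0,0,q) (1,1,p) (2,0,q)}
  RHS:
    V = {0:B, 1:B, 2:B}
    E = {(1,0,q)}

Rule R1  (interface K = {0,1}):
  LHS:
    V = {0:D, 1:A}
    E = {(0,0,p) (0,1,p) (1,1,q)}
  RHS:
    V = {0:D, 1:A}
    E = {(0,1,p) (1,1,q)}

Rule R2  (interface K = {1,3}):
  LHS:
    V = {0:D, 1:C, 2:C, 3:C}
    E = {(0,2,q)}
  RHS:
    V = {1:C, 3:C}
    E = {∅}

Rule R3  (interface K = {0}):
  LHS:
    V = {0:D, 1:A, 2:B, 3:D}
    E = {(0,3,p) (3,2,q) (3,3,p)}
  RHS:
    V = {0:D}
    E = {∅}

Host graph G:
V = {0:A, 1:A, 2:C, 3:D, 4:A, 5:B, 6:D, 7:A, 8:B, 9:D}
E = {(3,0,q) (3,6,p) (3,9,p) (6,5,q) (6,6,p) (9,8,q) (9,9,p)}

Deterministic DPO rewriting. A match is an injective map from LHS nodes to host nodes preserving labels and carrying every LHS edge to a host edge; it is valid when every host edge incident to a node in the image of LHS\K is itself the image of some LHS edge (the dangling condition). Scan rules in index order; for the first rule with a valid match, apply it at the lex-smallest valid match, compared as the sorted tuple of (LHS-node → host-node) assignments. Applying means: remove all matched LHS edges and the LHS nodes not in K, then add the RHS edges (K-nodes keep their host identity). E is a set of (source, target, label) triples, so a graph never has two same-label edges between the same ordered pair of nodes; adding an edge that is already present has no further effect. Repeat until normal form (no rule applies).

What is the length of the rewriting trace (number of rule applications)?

Answer: 2

Derivation:
initial: |V|=10 |E|=7  E = 3-q->0 3-p->6 3-p->9 6-q->5 6-p->6 9-q->8 9-p->9
step 1: apply R3 at {0↦3, 1↦1, 2↦5, 3↦6}  → |V|=7 |E|=4  E = 3-q->0 3-p->9 9-q->8 9-p->9
step 2: apply R3 at {0↦3, 1↦4, 2↦8, 3↦9}  → |V|=4 |E|=1  E = 3-q->0
halt: no rule applies after step 2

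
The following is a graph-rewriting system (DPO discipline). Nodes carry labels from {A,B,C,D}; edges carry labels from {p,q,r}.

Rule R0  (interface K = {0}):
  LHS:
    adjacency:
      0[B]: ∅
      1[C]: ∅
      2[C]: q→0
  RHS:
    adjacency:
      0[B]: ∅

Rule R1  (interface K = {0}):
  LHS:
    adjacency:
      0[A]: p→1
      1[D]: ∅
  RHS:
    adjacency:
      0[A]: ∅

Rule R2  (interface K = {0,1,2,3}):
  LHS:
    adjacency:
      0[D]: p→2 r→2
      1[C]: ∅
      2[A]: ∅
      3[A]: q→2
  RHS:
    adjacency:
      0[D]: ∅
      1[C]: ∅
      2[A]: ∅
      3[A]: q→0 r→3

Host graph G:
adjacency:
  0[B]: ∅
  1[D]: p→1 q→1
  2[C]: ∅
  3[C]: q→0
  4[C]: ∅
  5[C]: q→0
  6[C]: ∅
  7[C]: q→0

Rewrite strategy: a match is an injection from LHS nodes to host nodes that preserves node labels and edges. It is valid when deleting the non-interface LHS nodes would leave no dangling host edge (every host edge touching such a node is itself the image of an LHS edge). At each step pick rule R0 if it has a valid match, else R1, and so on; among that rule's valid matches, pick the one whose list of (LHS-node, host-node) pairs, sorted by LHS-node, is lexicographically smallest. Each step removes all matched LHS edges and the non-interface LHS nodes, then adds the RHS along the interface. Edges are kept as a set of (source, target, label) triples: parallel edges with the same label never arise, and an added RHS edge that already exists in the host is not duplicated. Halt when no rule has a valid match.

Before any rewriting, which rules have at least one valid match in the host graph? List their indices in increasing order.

Answer: [R0]

Rewrite trace:
R0: 9 valid matches — {0↦0, 1↦2, 2↦3}, {0↦0, 1↦2, 2↦5}, {0↦0, 1↦2, 2↦7} (+6 more)
R1: no valid match — LHS pattern not found
R2: no valid match — LHS pattern not found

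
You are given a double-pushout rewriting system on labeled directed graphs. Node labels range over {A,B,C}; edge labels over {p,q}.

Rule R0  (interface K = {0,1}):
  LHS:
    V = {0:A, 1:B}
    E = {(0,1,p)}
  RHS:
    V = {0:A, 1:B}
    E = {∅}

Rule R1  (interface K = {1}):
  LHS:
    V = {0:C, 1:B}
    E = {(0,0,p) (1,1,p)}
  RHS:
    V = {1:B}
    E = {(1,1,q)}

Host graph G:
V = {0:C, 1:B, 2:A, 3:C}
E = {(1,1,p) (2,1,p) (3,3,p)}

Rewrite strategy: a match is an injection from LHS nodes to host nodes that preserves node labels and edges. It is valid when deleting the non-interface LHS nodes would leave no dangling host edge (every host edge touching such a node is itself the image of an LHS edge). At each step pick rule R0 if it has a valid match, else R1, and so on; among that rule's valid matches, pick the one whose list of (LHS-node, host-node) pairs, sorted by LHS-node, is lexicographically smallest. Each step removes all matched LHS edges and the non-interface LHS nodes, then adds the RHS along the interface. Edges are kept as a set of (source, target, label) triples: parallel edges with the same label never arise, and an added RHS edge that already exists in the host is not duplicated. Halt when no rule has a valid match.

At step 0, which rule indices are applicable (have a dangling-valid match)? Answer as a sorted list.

R0: 1 valid match — {0↦2, 1↦1}
R1: 1 valid match — {0↦3, 1↦1}

Answer: [R0,R1]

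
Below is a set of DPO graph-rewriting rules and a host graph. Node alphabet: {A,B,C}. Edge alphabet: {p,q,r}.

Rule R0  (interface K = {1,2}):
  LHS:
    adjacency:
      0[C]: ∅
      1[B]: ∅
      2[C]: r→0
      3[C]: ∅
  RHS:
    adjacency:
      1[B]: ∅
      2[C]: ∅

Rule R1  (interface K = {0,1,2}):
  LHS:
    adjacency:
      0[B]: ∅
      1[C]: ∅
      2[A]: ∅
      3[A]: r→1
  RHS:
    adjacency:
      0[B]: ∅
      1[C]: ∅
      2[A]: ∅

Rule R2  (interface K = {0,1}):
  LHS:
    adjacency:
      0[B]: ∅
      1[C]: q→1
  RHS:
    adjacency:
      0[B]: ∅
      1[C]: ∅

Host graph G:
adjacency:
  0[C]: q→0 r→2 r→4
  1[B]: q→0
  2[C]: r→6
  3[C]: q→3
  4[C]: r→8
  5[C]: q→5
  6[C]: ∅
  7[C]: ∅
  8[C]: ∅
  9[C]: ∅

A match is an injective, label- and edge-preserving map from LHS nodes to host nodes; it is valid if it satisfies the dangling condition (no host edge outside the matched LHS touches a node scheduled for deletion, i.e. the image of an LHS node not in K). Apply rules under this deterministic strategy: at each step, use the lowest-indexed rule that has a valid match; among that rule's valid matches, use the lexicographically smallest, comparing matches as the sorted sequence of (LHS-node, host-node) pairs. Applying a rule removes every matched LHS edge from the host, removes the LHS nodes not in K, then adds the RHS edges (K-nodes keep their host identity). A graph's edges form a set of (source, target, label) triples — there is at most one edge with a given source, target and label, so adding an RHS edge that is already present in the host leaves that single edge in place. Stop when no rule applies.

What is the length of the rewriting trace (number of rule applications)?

Answer: 7

Steps:
initial: |V|=10 |E|=8  E = 0-q->0 0-r->2 0-r->4 1-q->0 2-r->6 3-q->3 4-r->8 5-q->5
step 1: apply R0 at {0↦6, 1↦1, 2↦2, 3↦7}  → |V|=8 |E|=7  E = 0-q->0 0-r->2 0-r->4 1-q->0 3-q->3 4-r->8 5-q->5
step 2: apply R0 at {0↦2, 1↦1, 2↦0, 3↦9}  → |V|=6 |E|=6  E = 0-q->0 0-r->4 1-q->0 3-q->3 4-r->8 5-q->5
step 3: apply R2 at {0↦1, 1↦0}  → |V|=6 |E|=5  E = 0-r->4 1-q->0 3-q->3 4-r->8 5-q->5
step 4: apply R2 at {0↦1, 1↦3}  → |V|=6 |E|=4  E = 0-r->4 1-q->0 4-r->8 5-q->5
step 5: apply R0 at {0↦8, 1↦1, 2↦4, 3↦3}  → |V|=4 |E|=3  E = 0-r->4 1-q->0 5-q->5
step 6: apply R2 at {0↦1, 1↦5}  → |V|=4 |E|=2  E = 0-r->4 1-q->0
step 7: apply R0 at {0↦4, 1↦1, 2↦0, 3↦5}  → |V|=2 |E|=1  E = 1-q->0
normal form: no rule applies after step 7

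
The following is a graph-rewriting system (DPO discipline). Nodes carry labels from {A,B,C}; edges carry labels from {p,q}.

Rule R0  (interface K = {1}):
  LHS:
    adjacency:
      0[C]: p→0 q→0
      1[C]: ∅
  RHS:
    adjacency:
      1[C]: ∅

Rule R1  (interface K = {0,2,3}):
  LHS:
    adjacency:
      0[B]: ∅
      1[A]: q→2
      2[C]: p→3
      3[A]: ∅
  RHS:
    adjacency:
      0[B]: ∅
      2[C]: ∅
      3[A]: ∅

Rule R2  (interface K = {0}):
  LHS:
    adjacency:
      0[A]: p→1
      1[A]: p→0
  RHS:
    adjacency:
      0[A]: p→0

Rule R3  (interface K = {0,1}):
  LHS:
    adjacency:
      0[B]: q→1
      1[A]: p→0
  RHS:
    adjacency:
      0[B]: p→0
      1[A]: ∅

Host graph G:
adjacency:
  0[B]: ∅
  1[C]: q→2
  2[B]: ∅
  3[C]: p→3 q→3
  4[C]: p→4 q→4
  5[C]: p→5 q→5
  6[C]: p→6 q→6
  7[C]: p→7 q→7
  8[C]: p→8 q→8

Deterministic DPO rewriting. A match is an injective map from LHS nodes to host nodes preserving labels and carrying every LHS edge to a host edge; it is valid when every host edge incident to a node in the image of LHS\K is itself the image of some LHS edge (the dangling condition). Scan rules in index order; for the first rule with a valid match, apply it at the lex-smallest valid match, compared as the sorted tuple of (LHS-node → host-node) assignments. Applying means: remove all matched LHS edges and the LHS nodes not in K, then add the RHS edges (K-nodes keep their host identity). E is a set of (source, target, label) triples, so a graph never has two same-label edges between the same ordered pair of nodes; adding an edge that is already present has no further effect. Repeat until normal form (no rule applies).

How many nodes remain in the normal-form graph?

Answer: 3

Steps:
[0] host  ⇒  9 nodes, 13 edges  {1-q->2 3-p->3 3-q->3 4-p->4 4-q->4 5-p->5 5-q->5 6-p->6 6-q->6 7-p->7 7-q->7 8-p->8 8-q->8}
[1] R0 @ {0↦3, 1↦1}  ⇒  8 nodes, 11 edges  {1-q->2 4-p->4 4-q->4 5-p->5 5-q->5 6-p->6 6-q->6 7-p->7 7-q->7 8-p->8 8-q->8}
[2] R0 @ {0↦4, 1↦1}  ⇒  7 nodes, 9 edges  {1-q->2 5-p->5 5-q->5 6-p->6 6-q->6 7-p->7 7-q->7 8-p->8 8-q->8}
[3] R0 @ {0↦5, 1↦1}  ⇒  6 nodes, 7 edges  {1-q->2 6-p->6 6-q->6 7-p->7 7-q->7 8-p->8 8-q->8}
[4] R0 @ {0↦6, 1↦1}  ⇒  5 nodes, 5 edges  {1-q->2 7-p->7 7-q->7 8-p->8 8-q->8}
[5] R0 @ {0↦7, 1↦1}  ⇒  4 nodes, 3 edges  {1-q->2 8-p->8 8-q->8}
[6] R0 @ {0↦8, 1↦1}  ⇒  3 nodes, 1 edges  {1-q->2}
normal form: no rule applies after step 6
NF nodes: {0:B, 1:C, 2:B}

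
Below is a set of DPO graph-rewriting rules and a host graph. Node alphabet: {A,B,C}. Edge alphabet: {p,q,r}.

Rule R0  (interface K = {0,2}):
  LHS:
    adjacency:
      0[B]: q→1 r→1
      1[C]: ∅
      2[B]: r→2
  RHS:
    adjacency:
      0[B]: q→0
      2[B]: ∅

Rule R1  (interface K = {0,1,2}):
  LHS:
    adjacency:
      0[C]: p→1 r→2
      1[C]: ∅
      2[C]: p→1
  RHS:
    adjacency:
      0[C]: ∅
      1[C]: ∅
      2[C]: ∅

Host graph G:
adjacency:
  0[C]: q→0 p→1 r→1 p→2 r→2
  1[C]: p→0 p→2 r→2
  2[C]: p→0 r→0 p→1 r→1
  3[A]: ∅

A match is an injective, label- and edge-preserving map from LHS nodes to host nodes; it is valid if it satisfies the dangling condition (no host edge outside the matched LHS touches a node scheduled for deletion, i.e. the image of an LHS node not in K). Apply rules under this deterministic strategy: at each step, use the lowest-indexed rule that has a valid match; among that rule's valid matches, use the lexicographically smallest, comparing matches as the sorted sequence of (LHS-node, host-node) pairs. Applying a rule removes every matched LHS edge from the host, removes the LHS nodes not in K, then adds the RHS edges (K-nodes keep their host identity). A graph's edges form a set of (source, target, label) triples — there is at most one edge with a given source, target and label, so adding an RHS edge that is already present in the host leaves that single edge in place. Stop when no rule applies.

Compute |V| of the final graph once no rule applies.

start.  V:4 E:12  edges: 0-q->0 0-p->1 0-r->1 0-p->2 0-r->2 1-p->0 1-p->2 1-r->2 2-p->0 2-r->0 2-p->1 2-r->1
1. fire R1 via {0↦0, 1↦1, 2↦2}  →  V:4 E:9  edges: 0-q->0 0-r->1 0-p->2 1-p->0 1-p->2 1-r->2 2-p->0 2-r->0 2-r->1
2. fire R1 via {0↦0, 1↦2, 2↦1}  →  V:4 E:6  edges: 0-q->0 1-p->0 1-r->2 2-p->0 2-r->0 2-r->1
3. fire R1 via {0↦1, 1↦0, 2↦2}  →  V:4 E:3  edges: 0-q->0 2-r->0 2-r->1
final graph: no rule applies after step 3
NF nodes: {0:C, 1:C, 2:C, 3:A}

Answer: 4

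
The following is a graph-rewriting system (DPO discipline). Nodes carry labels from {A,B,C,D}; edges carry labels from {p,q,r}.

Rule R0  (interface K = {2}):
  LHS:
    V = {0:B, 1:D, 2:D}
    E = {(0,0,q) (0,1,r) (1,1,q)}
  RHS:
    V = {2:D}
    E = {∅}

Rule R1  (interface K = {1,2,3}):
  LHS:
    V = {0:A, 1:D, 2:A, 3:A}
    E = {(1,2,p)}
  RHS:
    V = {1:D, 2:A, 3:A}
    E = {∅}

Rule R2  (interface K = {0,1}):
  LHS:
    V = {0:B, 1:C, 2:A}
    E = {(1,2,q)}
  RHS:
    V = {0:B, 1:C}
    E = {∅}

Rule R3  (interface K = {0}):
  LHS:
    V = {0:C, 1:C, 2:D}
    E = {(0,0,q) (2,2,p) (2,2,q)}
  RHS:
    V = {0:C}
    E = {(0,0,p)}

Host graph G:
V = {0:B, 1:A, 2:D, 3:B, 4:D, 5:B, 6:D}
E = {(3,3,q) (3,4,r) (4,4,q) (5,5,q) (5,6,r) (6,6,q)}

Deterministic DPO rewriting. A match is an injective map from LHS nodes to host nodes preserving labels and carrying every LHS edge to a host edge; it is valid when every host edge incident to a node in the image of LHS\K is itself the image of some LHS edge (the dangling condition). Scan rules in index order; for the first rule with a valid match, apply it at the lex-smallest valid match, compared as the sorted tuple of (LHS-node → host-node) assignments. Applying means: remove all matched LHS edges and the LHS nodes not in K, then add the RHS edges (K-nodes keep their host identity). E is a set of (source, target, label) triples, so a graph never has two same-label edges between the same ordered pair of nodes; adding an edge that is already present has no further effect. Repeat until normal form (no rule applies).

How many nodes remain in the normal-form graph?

Answer: 3

Steps:
start.  V:7 E:6  edges: 3-q->3 3-r->4 4-q->4 5-q->5 5-r->6 6-q->6
1. fire R0 via {0↦3, 1↦4, 2↦2}  →  V:5 E:3  edges: 5-q->5 5-r->6 6-q->6
2. fire R0 via {0↦5, 1↦6, 2↦2}  →  V:3 E:0  edges: ∅
normal form: no rule applies after step 2
NF nodes: {0:B, 1:A, 2:D}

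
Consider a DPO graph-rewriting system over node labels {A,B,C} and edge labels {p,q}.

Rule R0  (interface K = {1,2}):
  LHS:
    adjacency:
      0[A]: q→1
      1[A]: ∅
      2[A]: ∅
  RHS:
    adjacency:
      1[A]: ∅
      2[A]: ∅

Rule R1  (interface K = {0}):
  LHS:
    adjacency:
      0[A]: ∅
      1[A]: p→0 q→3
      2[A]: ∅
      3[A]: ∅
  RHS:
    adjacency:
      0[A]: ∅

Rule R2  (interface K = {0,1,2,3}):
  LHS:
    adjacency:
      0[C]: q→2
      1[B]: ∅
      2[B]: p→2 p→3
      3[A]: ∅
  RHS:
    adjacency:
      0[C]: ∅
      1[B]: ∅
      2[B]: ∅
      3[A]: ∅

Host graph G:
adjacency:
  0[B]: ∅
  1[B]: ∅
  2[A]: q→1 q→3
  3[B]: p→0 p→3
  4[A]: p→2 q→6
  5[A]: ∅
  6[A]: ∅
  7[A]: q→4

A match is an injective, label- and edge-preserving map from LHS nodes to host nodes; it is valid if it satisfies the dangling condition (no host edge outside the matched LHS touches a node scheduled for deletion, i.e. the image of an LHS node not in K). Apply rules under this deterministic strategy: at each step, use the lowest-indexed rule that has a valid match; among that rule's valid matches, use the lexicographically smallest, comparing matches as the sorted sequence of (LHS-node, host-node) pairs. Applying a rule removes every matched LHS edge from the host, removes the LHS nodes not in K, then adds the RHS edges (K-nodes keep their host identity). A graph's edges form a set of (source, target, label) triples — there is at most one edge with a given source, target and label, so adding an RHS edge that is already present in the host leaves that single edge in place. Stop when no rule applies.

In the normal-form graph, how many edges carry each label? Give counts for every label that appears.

Answer: p:2 q:2

Rewrite trace:
start.  V:8 E:7  edges: 2-q->1 2-q->3 3-p->0 3-p->3 4-p->2 4-q->6 7-q->4
1. fire R0 via {0↦7, 1↦4, 2↦2}  →  V:7 E:6  edges: 2-q->1 2-q->3 3-p->0 3-p->3 4-p->2 4-q->6
2. fire R1 via {0↦2, 1↦4, 2↦5, 3↦6}  →  V:4 E:4  edges: 2-q->1 2-q->3 3-p->0 3-p->3
final graph: no rule applies after step 2
NF edges: [(2, 1, 'q'), (2, 3, 'q'), (3, 0, 'p'), (3, 3, 'p')]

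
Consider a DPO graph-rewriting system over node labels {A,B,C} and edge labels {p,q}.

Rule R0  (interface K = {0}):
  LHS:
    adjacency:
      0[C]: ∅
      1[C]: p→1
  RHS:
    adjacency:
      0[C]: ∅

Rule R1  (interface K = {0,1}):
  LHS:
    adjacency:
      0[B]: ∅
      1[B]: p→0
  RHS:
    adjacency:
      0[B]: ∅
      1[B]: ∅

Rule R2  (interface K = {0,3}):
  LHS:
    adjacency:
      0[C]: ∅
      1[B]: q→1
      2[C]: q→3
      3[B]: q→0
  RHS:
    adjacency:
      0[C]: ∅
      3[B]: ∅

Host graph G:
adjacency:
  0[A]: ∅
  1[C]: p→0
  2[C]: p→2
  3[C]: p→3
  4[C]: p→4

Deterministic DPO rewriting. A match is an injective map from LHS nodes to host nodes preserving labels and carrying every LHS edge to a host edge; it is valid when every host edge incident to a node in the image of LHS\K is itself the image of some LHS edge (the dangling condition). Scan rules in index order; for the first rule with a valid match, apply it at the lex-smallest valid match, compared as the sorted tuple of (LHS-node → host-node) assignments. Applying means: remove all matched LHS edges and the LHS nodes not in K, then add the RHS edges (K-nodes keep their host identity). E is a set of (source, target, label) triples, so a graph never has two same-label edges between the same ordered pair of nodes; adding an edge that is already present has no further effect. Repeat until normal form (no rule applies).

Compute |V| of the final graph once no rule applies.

[0] host  ⇒  5 nodes, 4 edges  {1-p->0 2-p->2 3-p->3 4-p->4}
[1] R0 @ {0↦1, 1↦2}  ⇒  4 nodes, 3 edges  {1-p->0 3-p->3 4-p->4}
[2] R0 @ {0↦1, 1↦3}  ⇒  3 nodes, 2 edges  {1-p->0 4-p->4}
[3] R0 @ {0↦1, 1↦4}  ⇒  2 nodes, 1 edges  {1-p->0}
halt: no rule applies after step 3
NF nodes: {0:A, 1:C}

Answer: 2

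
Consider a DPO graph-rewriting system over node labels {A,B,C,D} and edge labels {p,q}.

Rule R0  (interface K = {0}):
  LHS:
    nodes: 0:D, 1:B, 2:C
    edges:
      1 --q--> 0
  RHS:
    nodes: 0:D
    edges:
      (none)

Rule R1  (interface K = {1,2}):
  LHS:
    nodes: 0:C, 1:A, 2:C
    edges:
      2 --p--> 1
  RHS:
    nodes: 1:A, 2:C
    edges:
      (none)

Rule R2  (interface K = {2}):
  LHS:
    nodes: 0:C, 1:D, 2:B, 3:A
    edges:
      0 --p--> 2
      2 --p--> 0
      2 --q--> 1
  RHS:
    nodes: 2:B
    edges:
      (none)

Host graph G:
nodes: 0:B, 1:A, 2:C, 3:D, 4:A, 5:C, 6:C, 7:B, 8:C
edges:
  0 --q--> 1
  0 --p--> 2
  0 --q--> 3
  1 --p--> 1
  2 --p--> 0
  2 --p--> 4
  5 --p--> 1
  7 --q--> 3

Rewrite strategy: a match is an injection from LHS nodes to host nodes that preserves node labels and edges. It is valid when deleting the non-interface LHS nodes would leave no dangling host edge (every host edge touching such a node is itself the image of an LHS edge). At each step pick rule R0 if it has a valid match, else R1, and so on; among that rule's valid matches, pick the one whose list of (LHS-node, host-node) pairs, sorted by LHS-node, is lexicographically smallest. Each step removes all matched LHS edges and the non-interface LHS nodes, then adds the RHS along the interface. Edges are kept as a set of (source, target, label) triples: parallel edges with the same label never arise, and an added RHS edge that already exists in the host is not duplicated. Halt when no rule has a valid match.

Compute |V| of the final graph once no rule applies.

start.  V:9 E:8  edges: 0-q->1 0-p->2 0-q->3 1-p->1 2-p->0 2-p->4 5-p->1 7-q->3
1. fire R0 via {0↦3, 1↦7, 2↦6}  →  V:7 E:7  edges: 0-q->1 0-p->2 0-q->3 1-p->1 2-p->0 2-p->4 5-p->1
2. fire R1 via {0↦8, 1↦1, 2↦5}  →  V:6 E:6  edges: 0-q->1 0-p->2 0-q->3 1-p->1 2-p->0 2-p->4
3. fire R1 via {0↦5, 1↦4, 2↦2}  →  V:5 E:5  edges: 0-q->1 0-p->2 0-q->3 1-p->1 2-p->0
4. fire R2 via {0↦2, 1↦3, 2↦0, 3↦4}  →  V:2 E:2  edges: 0-q->1 1-p->1
final graph: no rule applies after step 4
NF nodes: {0:B, 1:A}

Answer: 2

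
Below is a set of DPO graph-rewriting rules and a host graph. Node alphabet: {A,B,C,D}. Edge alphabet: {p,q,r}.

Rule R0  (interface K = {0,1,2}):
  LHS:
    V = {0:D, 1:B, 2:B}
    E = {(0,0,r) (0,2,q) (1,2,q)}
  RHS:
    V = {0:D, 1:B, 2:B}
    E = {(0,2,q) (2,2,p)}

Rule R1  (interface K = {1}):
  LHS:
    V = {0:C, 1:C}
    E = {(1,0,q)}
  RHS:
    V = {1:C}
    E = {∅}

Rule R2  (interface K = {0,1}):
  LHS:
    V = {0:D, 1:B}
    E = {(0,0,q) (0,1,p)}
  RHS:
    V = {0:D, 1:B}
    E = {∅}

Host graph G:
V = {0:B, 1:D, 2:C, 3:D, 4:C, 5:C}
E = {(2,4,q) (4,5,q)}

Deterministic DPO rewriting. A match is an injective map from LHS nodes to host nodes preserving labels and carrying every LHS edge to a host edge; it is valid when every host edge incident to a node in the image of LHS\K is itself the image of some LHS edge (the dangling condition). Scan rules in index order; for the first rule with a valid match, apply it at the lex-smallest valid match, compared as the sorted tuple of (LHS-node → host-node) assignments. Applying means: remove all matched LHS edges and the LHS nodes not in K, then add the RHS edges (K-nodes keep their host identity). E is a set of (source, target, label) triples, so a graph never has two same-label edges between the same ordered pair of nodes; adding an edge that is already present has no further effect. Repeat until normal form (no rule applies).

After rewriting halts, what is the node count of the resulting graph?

Answer: 4

Steps:
start.  V:6 E:2  edges: 2-q->4 4-q->5
1. fire R1 via {0↦5, 1↦4}  →  V:5 E:1  edges: 2-q->4
2. fire R1 via {0↦4, 1↦2}  →  V:4 E:0  edges: ∅
normal form: no rule applies after step 2
NF nodes: {0:B, 1:D, 2:C, 3:D}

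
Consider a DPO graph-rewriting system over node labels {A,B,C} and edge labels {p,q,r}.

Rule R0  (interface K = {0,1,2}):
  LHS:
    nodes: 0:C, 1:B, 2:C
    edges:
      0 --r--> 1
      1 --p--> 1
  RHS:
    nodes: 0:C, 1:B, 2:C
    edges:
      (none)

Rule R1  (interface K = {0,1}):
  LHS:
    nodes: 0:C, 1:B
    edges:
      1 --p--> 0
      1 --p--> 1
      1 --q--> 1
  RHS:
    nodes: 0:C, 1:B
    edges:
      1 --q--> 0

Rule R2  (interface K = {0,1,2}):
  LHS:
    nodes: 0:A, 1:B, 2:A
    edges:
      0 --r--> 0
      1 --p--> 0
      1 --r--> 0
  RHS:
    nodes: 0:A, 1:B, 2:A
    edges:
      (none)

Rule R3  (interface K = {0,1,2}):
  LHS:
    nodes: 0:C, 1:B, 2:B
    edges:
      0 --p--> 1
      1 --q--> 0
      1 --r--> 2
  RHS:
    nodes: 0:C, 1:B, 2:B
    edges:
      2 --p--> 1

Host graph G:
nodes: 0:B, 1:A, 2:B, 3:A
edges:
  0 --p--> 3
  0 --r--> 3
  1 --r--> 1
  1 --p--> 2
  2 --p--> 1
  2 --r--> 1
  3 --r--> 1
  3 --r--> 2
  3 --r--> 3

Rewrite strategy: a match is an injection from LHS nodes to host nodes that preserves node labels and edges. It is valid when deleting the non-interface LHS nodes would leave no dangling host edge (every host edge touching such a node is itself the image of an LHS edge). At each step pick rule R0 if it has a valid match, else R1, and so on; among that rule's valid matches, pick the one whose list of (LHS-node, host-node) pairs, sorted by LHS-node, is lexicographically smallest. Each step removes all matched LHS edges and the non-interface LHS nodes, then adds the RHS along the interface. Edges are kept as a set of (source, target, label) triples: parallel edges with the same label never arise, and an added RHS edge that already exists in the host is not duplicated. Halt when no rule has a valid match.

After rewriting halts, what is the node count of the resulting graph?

Answer: 4

Rewrite trace:
start.  V:4 E:9  edges: 0-p->3 0-r->3 1-r->1 1-p->2 2-p->1 2-r->1 3-r->1 3-r->2 3-r->3
1. fire R2 via {0↦1, 1↦2, 2↦3}  →  V:4 E:6  edges: 0-p->3 0-r->3 1-p->2 3-r->1 3-r->2 3-r->3
2. fire R2 via {0↦3, 1↦0, 2↦1}  →  V:4 E:3  edges: 1-p->2 3-r->1 3-r->2
halt: no rule applies after step 2
NF nodes: {0:B, 1:A, 2:B, 3:A}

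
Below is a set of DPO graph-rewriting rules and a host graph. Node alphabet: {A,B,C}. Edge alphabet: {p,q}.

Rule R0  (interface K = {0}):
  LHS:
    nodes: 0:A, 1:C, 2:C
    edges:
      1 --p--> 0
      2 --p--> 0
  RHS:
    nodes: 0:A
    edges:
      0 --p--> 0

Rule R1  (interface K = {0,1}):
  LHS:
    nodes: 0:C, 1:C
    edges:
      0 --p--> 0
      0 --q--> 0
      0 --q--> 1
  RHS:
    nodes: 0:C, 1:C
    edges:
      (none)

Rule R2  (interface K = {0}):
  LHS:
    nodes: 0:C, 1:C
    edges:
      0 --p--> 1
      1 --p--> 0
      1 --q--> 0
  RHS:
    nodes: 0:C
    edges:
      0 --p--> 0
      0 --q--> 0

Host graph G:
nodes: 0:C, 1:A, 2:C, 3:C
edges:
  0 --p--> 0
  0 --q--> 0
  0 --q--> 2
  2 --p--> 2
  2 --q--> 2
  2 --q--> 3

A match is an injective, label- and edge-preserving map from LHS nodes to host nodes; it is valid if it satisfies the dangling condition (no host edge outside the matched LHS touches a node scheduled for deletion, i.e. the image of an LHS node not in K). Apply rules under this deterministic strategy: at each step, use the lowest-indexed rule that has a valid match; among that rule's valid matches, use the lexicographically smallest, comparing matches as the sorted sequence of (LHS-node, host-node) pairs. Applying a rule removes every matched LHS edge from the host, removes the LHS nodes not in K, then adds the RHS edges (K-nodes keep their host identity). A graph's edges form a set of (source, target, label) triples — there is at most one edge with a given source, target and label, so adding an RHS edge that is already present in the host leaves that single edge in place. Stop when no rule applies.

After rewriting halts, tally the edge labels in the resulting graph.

[0] host  ⇒  4 nodes, 6 edges  {0-p->0 0-q->0 0-q->2 2-p->2 2-q->2 2-q->3}
[1] R1 @ {0↦0, 1↦2}  ⇒  4 nodes, 3 edges  {2-p->2 2-q->2 2-q->3}
[2] R1 @ {0↦2, 1↦3}  ⇒  4 nodes, 0 edges  {∅}
halt: no rule applies after step 2
NF edges: []

Answer: (no edges)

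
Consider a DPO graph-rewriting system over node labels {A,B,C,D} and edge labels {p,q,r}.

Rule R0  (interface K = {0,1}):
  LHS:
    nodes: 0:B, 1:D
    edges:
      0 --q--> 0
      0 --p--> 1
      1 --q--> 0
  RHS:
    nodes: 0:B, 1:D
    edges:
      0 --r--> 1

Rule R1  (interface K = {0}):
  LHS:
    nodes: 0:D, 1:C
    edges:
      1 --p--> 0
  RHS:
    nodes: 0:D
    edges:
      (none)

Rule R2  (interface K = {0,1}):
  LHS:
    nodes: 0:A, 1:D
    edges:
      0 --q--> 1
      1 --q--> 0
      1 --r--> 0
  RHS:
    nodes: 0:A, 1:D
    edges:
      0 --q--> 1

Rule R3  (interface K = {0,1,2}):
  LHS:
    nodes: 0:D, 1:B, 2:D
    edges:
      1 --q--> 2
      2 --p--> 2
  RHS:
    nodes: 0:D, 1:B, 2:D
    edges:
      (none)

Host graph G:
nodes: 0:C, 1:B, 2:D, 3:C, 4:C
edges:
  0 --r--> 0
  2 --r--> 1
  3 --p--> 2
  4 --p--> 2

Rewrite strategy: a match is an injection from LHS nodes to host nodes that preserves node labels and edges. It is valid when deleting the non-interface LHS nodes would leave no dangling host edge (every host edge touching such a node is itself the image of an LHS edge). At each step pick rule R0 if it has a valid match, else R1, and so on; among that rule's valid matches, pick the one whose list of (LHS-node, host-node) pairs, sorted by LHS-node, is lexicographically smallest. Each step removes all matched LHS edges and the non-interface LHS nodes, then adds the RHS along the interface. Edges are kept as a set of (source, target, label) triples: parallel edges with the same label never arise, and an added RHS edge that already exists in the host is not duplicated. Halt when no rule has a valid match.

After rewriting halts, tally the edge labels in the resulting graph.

initial: |V|=5 |E|=4  E = 0-r->0 2-r->1 3-p->2 4-p->2
step 1: apply R1 at {0↦2, 1↦3}  → |V|=4 |E|=3  E = 0-r->0 2-r->1 4-p->2
step 2: apply R1 at {0↦2, 1↦4}  → |V|=3 |E|=2  E = 0-r->0 2-r->1
halt: no rule applies after step 2
NF edges: [(0, 0, 'r'), (2, 1, 'r')]

Answer: r:2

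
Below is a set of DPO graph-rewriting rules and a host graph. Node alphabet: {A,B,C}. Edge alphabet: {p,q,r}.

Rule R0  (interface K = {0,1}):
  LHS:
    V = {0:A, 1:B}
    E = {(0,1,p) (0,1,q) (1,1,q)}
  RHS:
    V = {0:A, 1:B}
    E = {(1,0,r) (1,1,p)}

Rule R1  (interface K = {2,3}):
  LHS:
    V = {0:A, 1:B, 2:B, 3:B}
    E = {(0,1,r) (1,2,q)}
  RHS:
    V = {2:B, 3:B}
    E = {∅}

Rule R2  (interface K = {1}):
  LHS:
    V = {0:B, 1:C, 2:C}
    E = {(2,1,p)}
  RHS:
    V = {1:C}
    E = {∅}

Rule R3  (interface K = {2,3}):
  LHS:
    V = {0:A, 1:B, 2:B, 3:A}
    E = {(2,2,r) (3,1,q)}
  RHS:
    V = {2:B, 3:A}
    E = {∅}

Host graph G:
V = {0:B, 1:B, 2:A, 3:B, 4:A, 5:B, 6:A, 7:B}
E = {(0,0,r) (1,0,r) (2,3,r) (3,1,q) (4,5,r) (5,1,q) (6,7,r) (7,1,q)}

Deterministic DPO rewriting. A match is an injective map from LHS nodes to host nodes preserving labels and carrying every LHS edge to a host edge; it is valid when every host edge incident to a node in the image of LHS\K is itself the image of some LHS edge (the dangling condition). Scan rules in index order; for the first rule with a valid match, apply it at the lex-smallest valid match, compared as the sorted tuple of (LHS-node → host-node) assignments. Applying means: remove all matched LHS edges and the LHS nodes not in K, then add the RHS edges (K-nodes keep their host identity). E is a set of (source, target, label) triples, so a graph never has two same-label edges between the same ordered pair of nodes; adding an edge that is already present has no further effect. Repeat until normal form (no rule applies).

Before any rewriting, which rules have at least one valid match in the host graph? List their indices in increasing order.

R0: no valid match — LHS pattern not found
R1: 9 valid matches — {0↦2, 1↦3, 2↦1, 3↦0}, {0↦2, 1↦3, 2↦1, 3↦5}, {0↦2, 1↦3, 2↦1, 3↦7} (+6 more)
R2: no valid match — LHS pattern not found
R3: no valid match — LHS pattern not found

Answer: [R1]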